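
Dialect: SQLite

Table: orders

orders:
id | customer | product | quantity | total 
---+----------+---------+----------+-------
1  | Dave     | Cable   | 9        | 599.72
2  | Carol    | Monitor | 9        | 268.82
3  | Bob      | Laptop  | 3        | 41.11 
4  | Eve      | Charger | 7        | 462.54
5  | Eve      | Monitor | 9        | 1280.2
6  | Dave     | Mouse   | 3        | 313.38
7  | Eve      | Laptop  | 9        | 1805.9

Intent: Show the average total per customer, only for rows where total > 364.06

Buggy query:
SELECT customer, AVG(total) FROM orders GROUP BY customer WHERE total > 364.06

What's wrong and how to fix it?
Bug: WHERE cannot follow GROUP BY

Fix: Place WHERE between FROM and GROUP BY

Corrected query:
SELECT customer, AVG(total) FROM orders WHERE total > 364.06 GROUP BY customer

Result:
customer | AVG(total)
---------+-----------
Dave     | 599.72    
Eve      | 1182.88   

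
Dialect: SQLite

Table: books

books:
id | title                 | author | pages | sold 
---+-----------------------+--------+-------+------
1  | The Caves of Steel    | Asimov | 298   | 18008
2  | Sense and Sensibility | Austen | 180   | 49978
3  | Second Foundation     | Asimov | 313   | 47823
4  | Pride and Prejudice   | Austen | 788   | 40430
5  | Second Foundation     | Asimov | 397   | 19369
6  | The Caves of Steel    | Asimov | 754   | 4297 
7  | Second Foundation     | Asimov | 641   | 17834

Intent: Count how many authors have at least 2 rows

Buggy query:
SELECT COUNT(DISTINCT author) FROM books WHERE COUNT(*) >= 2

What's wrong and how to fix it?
Bug: COUNT(*) cannot appear in WHERE; the per-group count doesn't exist yet

Fix: Use a subquery that GROUPs and filters with HAVING, then count its rows

Corrected query:
SELECT COUNT(*) FROM (SELECT author FROM books GROUP BY author HAVING COUNT(*) >= 2)

Result:
COUNT(*)
--------
2       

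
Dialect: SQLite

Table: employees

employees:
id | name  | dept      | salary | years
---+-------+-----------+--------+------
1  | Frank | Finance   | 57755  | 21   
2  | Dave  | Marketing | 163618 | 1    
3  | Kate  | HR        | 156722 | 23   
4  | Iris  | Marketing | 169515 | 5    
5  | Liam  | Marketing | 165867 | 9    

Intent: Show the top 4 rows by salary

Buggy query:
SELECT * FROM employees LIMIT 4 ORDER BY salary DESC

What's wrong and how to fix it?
Bug: LIMIT must come after ORDER BY

Fix: Swap the clauses: ORDER BY first, then LIMIT

Corrected query:
SELECT * FROM employees ORDER BY salary DESC LIMIT 4

Result:
id | name | dept      | salary | years
---+------+-----------+--------+------
4  | Iris | Marketing | 169515 | 5    
5  | Liam | Marketing | 165867 | 9    
2  | Dave | Marketing | 163618 | 1    
3  | Kate | HR        | 156722 | 23   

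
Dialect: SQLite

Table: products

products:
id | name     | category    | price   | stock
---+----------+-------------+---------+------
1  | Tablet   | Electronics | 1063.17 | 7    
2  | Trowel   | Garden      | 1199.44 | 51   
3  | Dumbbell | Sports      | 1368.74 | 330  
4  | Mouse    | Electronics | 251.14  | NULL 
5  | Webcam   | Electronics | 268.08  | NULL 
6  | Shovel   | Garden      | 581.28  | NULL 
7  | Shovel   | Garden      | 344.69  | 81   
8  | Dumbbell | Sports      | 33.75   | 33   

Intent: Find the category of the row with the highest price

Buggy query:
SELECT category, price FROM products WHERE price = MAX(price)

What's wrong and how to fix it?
Bug: MAX(price) is an aggregate and cannot be used directly in WHERE

Fix: Use a subquery: WHERE price = (SELECT MAX(price) FROM products)

Corrected query:
SELECT category, price FROM products WHERE price = (SELECT MAX(price) FROM products)

Result:
category | price  
---------+--------
Sports   | 1368.74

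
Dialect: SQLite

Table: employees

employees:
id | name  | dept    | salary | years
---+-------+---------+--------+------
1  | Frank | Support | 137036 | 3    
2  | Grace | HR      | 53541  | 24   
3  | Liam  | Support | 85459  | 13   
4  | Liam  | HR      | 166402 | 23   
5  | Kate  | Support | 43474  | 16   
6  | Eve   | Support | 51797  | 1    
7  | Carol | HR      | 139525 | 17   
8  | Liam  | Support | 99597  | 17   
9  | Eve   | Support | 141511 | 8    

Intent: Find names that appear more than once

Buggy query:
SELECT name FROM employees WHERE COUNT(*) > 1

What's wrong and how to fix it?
Bug: COUNT(*) is an aggregate and cannot be used in WHERE

Fix: GROUP BY name, then filter groups with HAVING COUNT(*) > 1

Corrected query:
SELECT name FROM employees GROUP BY name HAVING COUNT(*) > 1

Result:
name
----
Eve 
Liam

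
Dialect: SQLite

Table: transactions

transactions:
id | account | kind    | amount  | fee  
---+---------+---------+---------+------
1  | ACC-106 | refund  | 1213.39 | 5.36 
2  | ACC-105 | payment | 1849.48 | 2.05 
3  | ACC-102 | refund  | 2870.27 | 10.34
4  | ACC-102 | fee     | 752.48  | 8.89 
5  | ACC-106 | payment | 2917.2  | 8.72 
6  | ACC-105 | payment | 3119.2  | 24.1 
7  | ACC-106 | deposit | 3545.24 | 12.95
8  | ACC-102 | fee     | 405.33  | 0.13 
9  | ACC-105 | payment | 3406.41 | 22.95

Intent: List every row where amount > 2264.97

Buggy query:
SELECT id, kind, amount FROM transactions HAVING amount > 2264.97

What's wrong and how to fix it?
Bug: HAVING filters the output of aggregation, but this query has no GROUP BY and no aggregate functions, so SQLite rejects it (HAVING clause on a non-aggregate query); the condition here is per row

Fix: Replace HAVING with WHERE since the condition applies to individual rows

Corrected query:
SELECT id, kind, amount FROM transactions WHERE amount > 2264.97

Result:
id | kind    | amount 
---+---------+--------
3  | refund  | 2870.27
5  | payment | 2917.2 
6  | payment | 3119.2 
7  | deposit | 3545.24
9  | payment | 3406.41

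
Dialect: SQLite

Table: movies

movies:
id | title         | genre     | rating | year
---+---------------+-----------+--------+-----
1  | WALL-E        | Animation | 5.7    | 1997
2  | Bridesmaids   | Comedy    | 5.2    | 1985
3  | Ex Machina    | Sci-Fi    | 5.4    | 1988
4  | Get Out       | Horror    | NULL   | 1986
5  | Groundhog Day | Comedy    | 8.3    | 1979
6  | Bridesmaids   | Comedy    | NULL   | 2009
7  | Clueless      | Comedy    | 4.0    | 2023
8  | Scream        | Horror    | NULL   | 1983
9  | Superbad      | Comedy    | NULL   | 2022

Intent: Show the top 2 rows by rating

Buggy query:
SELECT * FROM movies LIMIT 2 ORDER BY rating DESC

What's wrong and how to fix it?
Bug: LIMIT must come after ORDER BY

Fix: Swap the clauses: ORDER BY first, then LIMIT

Corrected query:
SELECT * FROM movies ORDER BY rating DESC LIMIT 2

Result:
id | title         | genre     | rating | year
---+---------------+-----------+--------+-----
5  | Groundhog Day | Comedy    | 8.3    | 1979
1  | WALL-E        | Animation | 5.7    | 1997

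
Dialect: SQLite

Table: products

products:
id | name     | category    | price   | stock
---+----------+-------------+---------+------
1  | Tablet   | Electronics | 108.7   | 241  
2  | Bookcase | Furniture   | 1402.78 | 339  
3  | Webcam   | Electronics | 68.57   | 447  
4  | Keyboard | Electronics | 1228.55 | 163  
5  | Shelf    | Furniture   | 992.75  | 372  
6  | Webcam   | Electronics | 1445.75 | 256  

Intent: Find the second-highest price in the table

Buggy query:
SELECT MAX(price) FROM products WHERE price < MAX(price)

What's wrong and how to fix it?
Bug: The inner MAX is an aggregate inside WHERE, which is not allowed

Fix: Compute the overall MAX in a subquery, then take MAX of rows below it

Corrected query:
SELECT MAX(price) FROM products WHERE price < (SELECT MAX(price) FROM products)

Result:
MAX(price)
----------
1402.78   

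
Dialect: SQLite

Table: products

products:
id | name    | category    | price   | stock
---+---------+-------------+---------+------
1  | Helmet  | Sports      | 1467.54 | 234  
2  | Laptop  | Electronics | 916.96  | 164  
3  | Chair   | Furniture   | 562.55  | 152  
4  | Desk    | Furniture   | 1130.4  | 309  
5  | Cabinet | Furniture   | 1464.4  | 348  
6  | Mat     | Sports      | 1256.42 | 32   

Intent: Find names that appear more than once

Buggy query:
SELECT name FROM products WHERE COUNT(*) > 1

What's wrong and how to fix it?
Bug: WHERE can't reference COUNT(*); aggregates are computed after WHERE

Fix: GROUP BY name, then filter groups with HAVING COUNT(*) > 1

Corrected query:
SELECT name FROM products GROUP BY name HAVING COUNT(*) > 1

Result:
(no rows)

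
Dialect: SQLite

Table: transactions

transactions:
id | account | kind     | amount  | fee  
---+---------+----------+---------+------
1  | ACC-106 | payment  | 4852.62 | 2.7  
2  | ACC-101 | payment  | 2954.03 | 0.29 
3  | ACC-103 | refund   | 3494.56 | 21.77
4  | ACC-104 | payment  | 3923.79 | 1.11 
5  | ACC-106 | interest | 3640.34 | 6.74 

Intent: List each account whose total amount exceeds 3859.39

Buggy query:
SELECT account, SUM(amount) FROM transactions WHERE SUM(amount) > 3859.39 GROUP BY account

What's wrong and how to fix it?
Bug: SUM(amount) is an aggregate, but WHERE filters rows before aggregation

Fix: Move the aggregate condition to a HAVING clause

Corrected query:
SELECT account, SUM(amount) FROM transactions GROUP BY account HAVING SUM(amount) > 3859.39

Result:
account | SUM(amount)
--------+------------
ACC-104 | 3923.79    
ACC-106 | 8492.96    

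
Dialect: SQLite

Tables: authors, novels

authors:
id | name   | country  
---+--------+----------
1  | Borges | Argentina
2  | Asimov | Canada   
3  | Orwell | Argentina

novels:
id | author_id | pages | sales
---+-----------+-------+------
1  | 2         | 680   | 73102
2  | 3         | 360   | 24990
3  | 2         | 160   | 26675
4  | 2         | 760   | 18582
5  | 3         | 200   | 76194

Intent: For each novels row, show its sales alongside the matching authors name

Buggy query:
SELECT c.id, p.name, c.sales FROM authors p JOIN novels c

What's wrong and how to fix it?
Bug: JOIN with no ON clause produces a cartesian product; every novels row pairs with every authors row

Fix: Specify the join condition linking the foreign key to the parent id

Corrected query:
SELECT c.id, p.name, c.sales FROM authors p JOIN novels c ON c.author_id = p.id

Result:
id | name   | sales
---+--------+------
1  | Asimov | 73102
2  | Orwell | 24990
3  | Asimov | 26675
4  | Asimov | 18582
5  | Orwell | 76194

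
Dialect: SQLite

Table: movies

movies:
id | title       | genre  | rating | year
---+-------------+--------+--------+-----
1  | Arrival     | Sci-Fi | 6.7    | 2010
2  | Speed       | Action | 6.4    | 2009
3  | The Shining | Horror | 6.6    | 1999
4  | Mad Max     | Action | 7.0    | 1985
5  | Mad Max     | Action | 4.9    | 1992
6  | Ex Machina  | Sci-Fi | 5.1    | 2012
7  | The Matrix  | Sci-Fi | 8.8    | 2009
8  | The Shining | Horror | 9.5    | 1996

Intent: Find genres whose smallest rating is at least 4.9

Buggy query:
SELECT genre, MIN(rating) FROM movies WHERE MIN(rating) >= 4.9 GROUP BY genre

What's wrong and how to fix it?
Bug: MIN() in WHERE is a misuse of aggregate

Fix: Use HAVING for the per-group MIN condition

Corrected query:
SELECT genre, MIN(rating) FROM movies GROUP BY genre HAVING MIN(rating) >= 4.9

Result:
genre  | MIN(rating)
-------+------------
Action | 4.9        
Horror | 6.6        
Sci-Fi | 5.1        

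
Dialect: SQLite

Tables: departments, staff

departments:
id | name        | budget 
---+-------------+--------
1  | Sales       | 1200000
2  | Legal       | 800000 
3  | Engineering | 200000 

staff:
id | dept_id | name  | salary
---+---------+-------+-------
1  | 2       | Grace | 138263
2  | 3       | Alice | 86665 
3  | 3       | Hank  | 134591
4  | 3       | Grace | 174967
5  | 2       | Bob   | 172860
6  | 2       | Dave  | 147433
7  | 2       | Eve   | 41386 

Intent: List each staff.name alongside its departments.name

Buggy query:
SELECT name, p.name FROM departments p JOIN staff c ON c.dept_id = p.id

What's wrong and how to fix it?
Bug: Both tables have a 'name' column; the unqualified reference is ambiguous

Fix: Prefix ambiguous columns with the table alias

Corrected query:
SELECT c.name, p.name FROM departments p JOIN staff c ON c.dept_id = p.id

Result:
name  | name       
------+------------
Grace | Legal      
Alice | Engineering
Hank  | Engineering
Grace | Engineering
Bob   | Legal      
Dave  | Legal      
Eve   | Legal      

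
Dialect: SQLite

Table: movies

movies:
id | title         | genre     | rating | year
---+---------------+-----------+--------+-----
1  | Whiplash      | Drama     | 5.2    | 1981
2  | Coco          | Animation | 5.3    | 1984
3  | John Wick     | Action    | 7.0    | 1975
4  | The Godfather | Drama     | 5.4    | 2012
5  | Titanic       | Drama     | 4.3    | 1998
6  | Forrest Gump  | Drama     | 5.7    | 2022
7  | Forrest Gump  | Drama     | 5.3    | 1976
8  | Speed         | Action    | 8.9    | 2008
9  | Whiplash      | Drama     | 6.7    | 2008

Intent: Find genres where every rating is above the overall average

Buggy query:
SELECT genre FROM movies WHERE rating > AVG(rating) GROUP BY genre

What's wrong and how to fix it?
Bug: AVG() is an aggregate; it can't sit directly in WHERE

Fix: Compute the overall average in a scalar subquery and compare each group's MIN against it in HAVING

Corrected query:
SELECT genre FROM movies GROUP BY genre HAVING MIN(rating) > (SELECT AVG(rating) FROM movies)

Result:
genre 
------
Action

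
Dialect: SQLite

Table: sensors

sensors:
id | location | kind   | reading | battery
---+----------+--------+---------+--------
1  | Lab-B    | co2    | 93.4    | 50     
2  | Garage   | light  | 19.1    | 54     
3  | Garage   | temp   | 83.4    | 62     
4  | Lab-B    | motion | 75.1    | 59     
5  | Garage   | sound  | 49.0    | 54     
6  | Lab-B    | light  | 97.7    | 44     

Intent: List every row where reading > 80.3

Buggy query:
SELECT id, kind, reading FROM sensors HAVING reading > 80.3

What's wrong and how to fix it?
Bug: This is a non-aggregate query (no GROUP BY, no aggregates), so in SQLite the HAVING clause is invalid here; a row-level condition belongs in WHERE

Fix: Replace HAVING with WHERE since the condition applies to individual rows

Corrected query:
SELECT id, kind, reading FROM sensors WHERE reading > 80.3

Result:
id | kind  | reading
---+-------+--------
1  | co2   | 93.4   
3  | temp  | 83.4   
6  | light | 97.7   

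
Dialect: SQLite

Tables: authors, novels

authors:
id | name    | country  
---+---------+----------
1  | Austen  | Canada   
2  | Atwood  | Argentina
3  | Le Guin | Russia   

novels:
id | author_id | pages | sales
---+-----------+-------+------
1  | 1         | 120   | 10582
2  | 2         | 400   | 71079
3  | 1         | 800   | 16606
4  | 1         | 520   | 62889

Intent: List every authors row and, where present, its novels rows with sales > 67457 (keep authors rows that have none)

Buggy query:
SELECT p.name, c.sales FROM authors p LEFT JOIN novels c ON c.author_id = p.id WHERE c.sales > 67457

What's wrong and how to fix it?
Bug: A WHERE condition on the right-hand table after LEFT JOIN drops unmatched parents

Fix: Put 'c.sales > 67457' in the JOIN's ON clause instead of WHERE

Corrected query:
SELECT p.name, c.sales FROM authors p LEFT JOIN novels c ON c.author_id = p.id AND c.sales > 67457

Result:
name    | sales
--------+------
Austen  | NULL 
Atwood  | 71079
Le Guin | NULL 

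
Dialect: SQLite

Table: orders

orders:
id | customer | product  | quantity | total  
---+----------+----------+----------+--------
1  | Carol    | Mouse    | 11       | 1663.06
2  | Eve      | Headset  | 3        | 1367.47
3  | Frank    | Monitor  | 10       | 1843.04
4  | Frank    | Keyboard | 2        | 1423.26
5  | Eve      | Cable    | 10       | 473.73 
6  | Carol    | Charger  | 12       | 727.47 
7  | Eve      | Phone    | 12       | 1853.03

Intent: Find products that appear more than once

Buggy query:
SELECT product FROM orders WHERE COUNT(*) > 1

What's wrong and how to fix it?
Bug: COUNT(*) is an aggregate and cannot be used in WHERE

Fix: GROUP BY product, then filter groups with HAVING COUNT(*) > 1

Corrected query:
SELECT product FROM orders GROUP BY product HAVING COUNT(*) > 1

Result:
(no rows)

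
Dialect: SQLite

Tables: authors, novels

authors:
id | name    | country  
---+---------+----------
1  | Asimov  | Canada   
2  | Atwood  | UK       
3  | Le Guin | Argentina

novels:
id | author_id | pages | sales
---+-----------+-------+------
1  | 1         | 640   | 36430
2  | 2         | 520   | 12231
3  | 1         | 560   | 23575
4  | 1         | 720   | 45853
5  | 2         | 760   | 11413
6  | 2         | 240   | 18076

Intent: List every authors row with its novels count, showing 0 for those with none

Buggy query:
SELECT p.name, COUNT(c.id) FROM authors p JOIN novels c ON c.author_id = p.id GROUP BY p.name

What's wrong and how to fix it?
Bug: An inner join excludes parents with zero children

Fix: Use LEFT JOIN so parents without children still appear (COUNT(c.id) gives 0)

Corrected query:
SELECT p.name, COUNT(c.id) FROM authors p LEFT JOIN novels c ON c.author_id = p.id GROUP BY p.name

Result:
name    | COUNT(c.id)
--------+------------
Asimov  | 3          
Atwood  | 3          
Le Guin | 0          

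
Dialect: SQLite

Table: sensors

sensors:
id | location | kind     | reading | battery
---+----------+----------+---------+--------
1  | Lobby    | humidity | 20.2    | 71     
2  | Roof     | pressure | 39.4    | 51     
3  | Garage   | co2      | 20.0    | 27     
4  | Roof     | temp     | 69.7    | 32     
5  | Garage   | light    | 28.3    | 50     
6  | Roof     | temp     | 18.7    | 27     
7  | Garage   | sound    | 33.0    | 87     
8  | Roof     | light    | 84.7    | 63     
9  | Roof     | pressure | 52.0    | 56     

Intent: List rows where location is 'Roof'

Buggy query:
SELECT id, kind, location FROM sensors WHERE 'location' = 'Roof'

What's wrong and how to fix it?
Bug: Single quotes denote string literals in SQL; the column name is being compared as a constant string

Fix: Reference the column as location without single quotes

Corrected query:
SELECT id, kind, location FROM sensors WHERE location = 'Roof'

Result:
id | kind     | location
---+----------+---------
2  | pressure | Roof    
4  | temp     | Roof    
6  | temp     | Roof    
8  | light    | Roof    
9  | pressure | Roof    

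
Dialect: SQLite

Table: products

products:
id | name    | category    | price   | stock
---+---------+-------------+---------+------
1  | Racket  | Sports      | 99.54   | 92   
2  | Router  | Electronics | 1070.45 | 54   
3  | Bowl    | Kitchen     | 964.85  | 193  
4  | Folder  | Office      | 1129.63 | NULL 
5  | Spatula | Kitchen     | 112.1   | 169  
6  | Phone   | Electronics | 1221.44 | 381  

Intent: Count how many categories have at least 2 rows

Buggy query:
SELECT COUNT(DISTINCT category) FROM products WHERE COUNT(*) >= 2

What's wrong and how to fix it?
Bug: COUNT(*) cannot appear in WHERE; the per-group count doesn't exist yet

Fix: Use a subquery that GROUPs and filters with HAVING, then count its rows

Corrected query:
SELECT COUNT(*) FROM (SELECT category FROM products GROUP BY category HAVING COUNT(*) >= 2)

Result:
COUNT(*)
--------
2       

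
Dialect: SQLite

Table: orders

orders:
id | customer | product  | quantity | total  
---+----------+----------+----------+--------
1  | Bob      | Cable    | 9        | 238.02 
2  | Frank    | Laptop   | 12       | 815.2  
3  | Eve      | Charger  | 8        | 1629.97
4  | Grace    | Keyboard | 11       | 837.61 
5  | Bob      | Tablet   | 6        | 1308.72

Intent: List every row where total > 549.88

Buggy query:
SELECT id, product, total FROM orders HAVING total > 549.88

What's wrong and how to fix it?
Bug: HAVING filters the output of aggregation, but this query has no GROUP BY and no aggregate functions, so SQLite rejects it (HAVING clause on a non-aggregate query); the condition here is per row

Fix: Replace HAVING with WHERE since the condition applies to individual rows

Corrected query:
SELECT id, product, total FROM orders WHERE total > 549.88

Result:
id | product  | total  
---+----------+--------
2  | Laptop   | 815.2  
3  | Charger  | 1629.97
4  | Keyboard | 837.61 
5  | Tablet   | 1308.72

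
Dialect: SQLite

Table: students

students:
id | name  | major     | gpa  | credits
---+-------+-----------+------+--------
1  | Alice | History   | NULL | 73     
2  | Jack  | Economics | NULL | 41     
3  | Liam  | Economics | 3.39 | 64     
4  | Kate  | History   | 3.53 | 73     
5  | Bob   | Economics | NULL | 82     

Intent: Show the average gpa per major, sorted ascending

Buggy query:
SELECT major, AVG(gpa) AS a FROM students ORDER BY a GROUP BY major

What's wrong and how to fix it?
Bug: ORDER BY appears before GROUP BY; SQL clause order requires GROUP BY first

Fix: Reorder: SELECT … FROM … GROUP BY … ORDER BY …

Corrected query:
SELECT major, AVG(gpa) AS a FROM students GROUP BY major ORDER BY a

Result:
major     | a   
----------+-----
Economics | 3.39
History   | 3.53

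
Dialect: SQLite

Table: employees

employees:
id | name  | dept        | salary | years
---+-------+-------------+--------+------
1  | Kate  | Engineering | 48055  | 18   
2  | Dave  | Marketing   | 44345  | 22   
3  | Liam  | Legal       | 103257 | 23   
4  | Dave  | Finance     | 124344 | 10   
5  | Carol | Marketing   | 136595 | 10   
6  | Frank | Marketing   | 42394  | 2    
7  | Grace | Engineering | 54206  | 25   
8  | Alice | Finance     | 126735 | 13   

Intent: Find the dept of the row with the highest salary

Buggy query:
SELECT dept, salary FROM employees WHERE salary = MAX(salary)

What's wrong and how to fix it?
Bug: WHERE is evaluated per row; an aggregate over the whole table isn't defined there

Fix: Wrap MAX in a scalar subquery so WHERE compares against a single value

Corrected query:
SELECT dept, salary FROM employees WHERE salary = (SELECT MAX(salary) FROM employees)

Result:
dept      | salary
----------+-------
Marketing | 136595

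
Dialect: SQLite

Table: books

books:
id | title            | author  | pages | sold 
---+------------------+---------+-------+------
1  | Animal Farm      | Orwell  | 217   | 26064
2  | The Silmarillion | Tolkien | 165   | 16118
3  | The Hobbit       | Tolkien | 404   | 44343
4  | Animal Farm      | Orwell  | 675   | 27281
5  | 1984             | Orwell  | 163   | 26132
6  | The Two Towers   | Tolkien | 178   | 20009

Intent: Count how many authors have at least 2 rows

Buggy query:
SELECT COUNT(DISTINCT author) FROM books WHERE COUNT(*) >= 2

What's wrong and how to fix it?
Bug: COUNT(*) cannot appear in WHERE; the per-group count doesn't exist yet

Fix: Use a subquery that GROUPs and filters with HAVING, then count its rows

Corrected query:
SELECT COUNT(*) FROM (SELECT author FROM books GROUP BY author HAVING COUNT(*) >= 2)

Result:
COUNT(*)
--------
2       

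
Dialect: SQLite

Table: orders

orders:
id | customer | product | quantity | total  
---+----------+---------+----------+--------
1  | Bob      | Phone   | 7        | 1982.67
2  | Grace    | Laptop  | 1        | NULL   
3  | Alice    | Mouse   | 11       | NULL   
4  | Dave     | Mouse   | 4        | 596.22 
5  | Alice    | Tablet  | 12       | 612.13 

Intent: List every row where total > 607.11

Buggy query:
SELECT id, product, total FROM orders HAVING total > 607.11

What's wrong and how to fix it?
Bug: HAVING filters the output of aggregation, but this query has no GROUP BY and no aggregate functions, so SQLite rejects it (HAVING clause on a non-aggregate query); the condition here is per row

Fix: Use WHERE for row-level filtering

Corrected query:
SELECT id, product, total FROM orders WHERE total > 607.11

Result:
id | product | total  
---+---------+--------
1  | Phone   | 1982.67
5  | Tablet  | 612.13 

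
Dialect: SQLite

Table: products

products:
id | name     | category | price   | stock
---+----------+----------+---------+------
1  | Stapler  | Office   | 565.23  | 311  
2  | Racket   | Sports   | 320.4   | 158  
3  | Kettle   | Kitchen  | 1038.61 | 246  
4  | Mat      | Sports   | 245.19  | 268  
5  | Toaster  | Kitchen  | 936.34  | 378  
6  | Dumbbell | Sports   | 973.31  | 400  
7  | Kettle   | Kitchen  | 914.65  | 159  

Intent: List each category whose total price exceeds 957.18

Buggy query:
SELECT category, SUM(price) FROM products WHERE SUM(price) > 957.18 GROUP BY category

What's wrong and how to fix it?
Bug: Aggregate functions cannot appear in a WHERE clause

Fix: Move the aggregate condition to a HAVING clause

Corrected query:
SELECT category, SUM(price) FROM products GROUP BY category HAVING SUM(price) > 957.18

Result:
category | SUM(price)
---------+-----------
Kitchen  | 2889.6    
Sports   | 1538.9    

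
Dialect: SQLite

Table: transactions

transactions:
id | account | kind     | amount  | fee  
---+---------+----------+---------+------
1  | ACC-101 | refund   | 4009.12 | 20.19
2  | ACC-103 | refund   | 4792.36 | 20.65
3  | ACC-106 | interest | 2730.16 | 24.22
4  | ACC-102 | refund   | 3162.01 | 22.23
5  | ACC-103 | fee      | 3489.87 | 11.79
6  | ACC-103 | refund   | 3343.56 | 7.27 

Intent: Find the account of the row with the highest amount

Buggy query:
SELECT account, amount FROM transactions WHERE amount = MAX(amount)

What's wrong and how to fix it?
Bug: MAX(amount) is an aggregate and cannot be used directly in WHERE

Fix: Use a subquery: WHERE amount = (SELECT MAX(amount) FROM transactions)

Corrected query:
SELECT account, amount FROM transactions WHERE amount = (SELECT MAX(amount) FROM transactions)

Result:
account | amount 
--------+--------
ACC-103 | 4792.36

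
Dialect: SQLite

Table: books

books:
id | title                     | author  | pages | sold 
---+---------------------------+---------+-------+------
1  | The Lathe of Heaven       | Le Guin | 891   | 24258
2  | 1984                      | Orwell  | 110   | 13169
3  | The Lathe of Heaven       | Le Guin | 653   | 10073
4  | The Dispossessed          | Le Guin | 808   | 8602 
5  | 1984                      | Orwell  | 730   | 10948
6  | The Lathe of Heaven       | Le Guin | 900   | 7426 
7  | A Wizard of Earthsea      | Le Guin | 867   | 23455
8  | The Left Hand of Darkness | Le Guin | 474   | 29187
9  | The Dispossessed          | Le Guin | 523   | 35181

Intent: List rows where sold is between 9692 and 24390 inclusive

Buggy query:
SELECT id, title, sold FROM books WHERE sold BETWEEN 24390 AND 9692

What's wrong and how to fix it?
Bug: BETWEEN expects the lower bound first; with 24390 AND 9692 the range is empty

Fix: Swap the bounds so the smaller value comes first

Corrected query:
SELECT id, title, sold FROM books WHERE sold BETWEEN 9692 AND 24390

Result:
id | title                | sold 
---+----------------------+------
1  | The Lathe of Heaven  | 24258
2  | 1984                 | 13169
3  | The Lathe of Heaven  | 10073
5  | 1984                 | 10948
7  | A Wizard of Earthsea | 23455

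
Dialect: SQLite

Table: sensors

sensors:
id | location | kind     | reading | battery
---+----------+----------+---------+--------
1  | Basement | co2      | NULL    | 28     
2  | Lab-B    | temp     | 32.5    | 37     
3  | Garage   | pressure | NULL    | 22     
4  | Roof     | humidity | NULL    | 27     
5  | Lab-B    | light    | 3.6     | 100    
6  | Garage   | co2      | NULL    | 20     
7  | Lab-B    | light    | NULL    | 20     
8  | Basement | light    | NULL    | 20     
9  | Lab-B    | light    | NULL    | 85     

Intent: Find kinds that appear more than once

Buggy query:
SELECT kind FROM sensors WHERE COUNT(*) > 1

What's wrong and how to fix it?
Bug: WHERE can't reference COUNT(*); aggregates are computed after WHERE

Fix: GROUP BY kind, then filter groups with HAVING COUNT(*) > 1

Corrected query:
SELECT kind FROM sensors GROUP BY kind HAVING COUNT(*) > 1

Result:
kind 
-----
co2  
light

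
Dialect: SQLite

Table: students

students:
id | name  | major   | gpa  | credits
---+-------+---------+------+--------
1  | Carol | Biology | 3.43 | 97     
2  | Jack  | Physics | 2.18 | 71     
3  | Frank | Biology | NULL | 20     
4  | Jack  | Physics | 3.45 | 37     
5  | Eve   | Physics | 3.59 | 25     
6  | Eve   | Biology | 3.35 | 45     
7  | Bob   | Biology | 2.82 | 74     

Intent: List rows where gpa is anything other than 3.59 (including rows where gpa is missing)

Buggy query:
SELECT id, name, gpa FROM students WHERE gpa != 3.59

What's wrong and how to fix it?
Bug: Inequality against NULL is unknown, not true; rows with NULL are dropped

Fix: Add an explicit OR gpa IS NULL to include the missing-value rows

Corrected query:
SELECT id, name, gpa FROM students WHERE gpa != 3.59 OR gpa IS NULL

Result:
id | name  | gpa 
---+-------+-----
1  | Carol | 3.43
2  | Jack  | 2.18
3  | Frank | NULL
4  | Jack  | 3.45
6  | Eve   | 3.35
7  | Bob   | 2.82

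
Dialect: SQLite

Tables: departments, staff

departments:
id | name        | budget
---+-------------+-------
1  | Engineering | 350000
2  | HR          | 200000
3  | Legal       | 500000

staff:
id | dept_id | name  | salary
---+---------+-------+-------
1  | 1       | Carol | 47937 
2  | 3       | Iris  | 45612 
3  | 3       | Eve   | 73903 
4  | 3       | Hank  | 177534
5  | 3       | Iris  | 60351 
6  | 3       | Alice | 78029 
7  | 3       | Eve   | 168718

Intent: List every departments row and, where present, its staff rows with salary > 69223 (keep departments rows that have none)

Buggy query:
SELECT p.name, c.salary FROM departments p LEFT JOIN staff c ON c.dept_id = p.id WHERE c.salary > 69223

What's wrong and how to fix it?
Bug: A WHERE condition on the right-hand table after LEFT JOIN drops unmatched parents

Fix: Put 'c.salary > 69223' in the JOIN's ON clause instead of WHERE

Corrected query:
SELECT p.name, c.salary FROM departments p LEFT JOIN staff c ON c.dept_id = p.id AND c.salary > 69223

Result:
name        | salary
------------+-------
Engineering | NULL  
HR          | NULL  
Legal       | 73903 
Legal       | 78029 
Legal       | 168718
Legal       | 177534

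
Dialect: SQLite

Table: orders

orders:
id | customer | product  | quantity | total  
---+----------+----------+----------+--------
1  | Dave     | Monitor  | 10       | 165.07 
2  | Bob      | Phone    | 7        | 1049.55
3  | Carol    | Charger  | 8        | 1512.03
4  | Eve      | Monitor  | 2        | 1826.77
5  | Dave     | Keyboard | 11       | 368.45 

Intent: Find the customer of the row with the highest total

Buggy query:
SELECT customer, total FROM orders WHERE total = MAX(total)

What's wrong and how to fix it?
Bug: MAX(total) is an aggregate and cannot be used directly in WHERE

Fix: Use a subquery: WHERE total = (SELECT MAX(total) FROM orders)

Corrected query:
SELECT customer, total FROM orders WHERE total = (SELECT MAX(total) FROM orders)

Result:
customer | total  
---------+--------
Eve      | 1826.77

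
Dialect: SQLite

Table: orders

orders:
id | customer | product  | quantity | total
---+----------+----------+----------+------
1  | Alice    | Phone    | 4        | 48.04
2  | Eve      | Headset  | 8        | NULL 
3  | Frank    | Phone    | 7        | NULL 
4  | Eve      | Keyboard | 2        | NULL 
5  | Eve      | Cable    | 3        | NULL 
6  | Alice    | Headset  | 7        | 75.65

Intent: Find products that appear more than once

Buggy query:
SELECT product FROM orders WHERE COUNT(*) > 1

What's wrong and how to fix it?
Bug: WHERE can't reference COUNT(*); aggregates are computed after WHERE

Fix: GROUP BY product, then filter groups with HAVING COUNT(*) > 1

Corrected query:
SELECT product FROM orders GROUP BY product HAVING COUNT(*) > 1

Result:
product
-------
Headset
Phone  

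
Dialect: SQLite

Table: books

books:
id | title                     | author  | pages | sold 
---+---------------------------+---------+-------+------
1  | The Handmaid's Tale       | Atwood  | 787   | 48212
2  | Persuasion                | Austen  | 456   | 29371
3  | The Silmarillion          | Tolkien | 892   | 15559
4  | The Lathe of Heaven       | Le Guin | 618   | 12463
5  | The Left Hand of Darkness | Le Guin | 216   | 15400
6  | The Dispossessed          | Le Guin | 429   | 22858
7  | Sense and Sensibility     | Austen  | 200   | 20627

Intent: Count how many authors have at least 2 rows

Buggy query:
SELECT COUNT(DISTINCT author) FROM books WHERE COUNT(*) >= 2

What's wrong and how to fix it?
Bug: WHERE filters individual rows, not groups, so a group-level COUNT is invalid there

Fix: Group first with HAVING COUNT(*) >= 2, then COUNT the resulting groups

Corrected query:
SELECT COUNT(*) FROM (SELECT author FROM books GROUP BY author HAVING COUNT(*) >= 2)

Result:
COUNT(*)
--------
2       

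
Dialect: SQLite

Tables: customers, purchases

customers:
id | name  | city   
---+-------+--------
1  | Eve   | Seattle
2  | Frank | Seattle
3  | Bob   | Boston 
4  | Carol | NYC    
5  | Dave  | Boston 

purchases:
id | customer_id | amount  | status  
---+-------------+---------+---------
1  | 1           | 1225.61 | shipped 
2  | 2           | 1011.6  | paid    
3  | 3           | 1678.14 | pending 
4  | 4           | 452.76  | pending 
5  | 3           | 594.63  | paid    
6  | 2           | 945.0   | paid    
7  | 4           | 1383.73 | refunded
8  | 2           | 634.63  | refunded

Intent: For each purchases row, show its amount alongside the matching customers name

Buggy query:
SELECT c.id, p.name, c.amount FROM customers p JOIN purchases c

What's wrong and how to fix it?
Bug: JOIN with no ON clause produces a cartesian product; every purchases row pairs with every customers row

Fix: Specify the join condition linking the foreign key to the parent id

Corrected query:
SELECT c.id, p.name, c.amount FROM customers p JOIN purchases c ON c.customer_id = p.id

Result:
id | name  | amount 
---+-------+--------
1  | Eve   | 1225.61
2  | Frank | 1011.6 
3  | Bob   | 1678.14
4  | Carol | 452.76 
5  | Bob   | 594.63 
6  | Frank | 945    
7  | Carol | 1383.73
8  | Frank | 634.63 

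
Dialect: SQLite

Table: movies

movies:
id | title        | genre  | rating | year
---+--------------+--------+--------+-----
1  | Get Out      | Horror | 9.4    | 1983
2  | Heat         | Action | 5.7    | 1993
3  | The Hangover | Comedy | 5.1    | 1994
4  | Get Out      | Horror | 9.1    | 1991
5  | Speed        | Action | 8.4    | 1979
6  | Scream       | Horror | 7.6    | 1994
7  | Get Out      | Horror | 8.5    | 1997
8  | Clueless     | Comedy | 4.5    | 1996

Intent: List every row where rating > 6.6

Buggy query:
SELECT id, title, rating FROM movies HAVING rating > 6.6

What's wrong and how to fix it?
Bug: This is a non-aggregate query (no GROUP BY, no aggregates), so in SQLite the HAVING clause is invalid here; a row-level condition belongs in WHERE

Fix: Use WHERE for row-level filtering

Corrected query:
SELECT id, title, rating FROM movies WHERE rating > 6.6

Result:
id | title   | rating
---+---------+-------
1  | Get Out | 9.4   
4  | Get Out | 9.1   
5  | Speed   | 8.4   
6  | Scream  | 7.6   
7  | Get Out | 8.5   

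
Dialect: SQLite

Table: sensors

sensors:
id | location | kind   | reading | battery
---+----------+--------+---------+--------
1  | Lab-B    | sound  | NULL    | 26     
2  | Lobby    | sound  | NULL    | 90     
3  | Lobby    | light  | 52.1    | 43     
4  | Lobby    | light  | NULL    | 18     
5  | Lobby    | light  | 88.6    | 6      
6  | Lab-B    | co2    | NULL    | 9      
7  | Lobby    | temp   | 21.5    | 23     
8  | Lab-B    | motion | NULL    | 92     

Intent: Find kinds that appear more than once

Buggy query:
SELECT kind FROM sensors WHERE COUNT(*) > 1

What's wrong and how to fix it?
Bug: COUNT(*) is an aggregate and cannot be used in WHERE

Fix: GROUP BY kind, then filter groups with HAVING COUNT(*) > 1

Corrected query:
SELECT kind FROM sensors GROUP BY kind HAVING COUNT(*) > 1

Result:
kind 
-----
light
sound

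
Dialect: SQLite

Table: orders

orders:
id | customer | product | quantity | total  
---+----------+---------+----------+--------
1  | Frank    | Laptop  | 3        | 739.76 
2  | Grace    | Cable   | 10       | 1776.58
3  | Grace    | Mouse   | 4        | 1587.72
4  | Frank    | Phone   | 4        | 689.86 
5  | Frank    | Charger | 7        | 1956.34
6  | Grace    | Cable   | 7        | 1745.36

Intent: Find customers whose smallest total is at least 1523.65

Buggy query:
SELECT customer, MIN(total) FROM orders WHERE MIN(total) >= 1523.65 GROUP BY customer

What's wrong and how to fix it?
Bug: Aggregates like MIN are computed per group after WHERE runs

Fix: Replace WHERE with HAVING after the GROUP BY

Corrected query:
SELECT customer, MIN(total) FROM orders GROUP BY customer HAVING MIN(total) >= 1523.65

Result:
customer | MIN(total)
---------+-----------
Grace    | 1587.72   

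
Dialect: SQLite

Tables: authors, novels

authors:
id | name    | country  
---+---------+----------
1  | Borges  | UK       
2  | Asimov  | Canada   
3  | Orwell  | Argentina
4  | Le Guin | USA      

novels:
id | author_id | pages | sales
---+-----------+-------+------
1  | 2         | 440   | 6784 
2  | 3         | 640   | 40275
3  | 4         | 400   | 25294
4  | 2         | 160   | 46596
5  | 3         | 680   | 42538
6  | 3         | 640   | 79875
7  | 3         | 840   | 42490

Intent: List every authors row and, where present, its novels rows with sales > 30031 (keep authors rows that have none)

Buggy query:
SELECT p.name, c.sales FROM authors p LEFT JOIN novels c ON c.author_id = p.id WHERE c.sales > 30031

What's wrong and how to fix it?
Bug: A WHERE condition on the right-hand table after LEFT JOIN drops unmatched parents

Fix: Move the right-table condition into the ON clause so unmatched parents are kept

Corrected query:
SELECT p.name, c.sales FROM authors p LEFT JOIN novels c ON c.author_id = p.id AND c.sales > 30031

Result:
name    | sales
--------+------
Borges  | NULL 
Asimov  | 46596
Orwell  | 40275
Orwell  | 42490
Orwell  | 42538
Orwell  | 79875
Le Guin | NULL 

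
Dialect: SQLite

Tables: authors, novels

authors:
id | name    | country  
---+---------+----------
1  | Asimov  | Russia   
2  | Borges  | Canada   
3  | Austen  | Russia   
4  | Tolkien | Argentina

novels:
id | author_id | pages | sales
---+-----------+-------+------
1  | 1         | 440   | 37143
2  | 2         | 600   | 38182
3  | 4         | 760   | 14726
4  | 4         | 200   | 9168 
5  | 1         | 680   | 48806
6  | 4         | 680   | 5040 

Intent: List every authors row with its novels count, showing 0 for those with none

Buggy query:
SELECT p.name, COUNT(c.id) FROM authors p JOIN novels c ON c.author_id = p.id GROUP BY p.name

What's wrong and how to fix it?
Bug: INNER JOIN drops authors rows that have no matching novels rows

Fix: Use LEFT JOIN so parents without children still appear (COUNT(c.id) gives 0)

Corrected query:
SELECT p.name, COUNT(c.id) FROM authors p LEFT JOIN novels c ON c.author_id = p.id GROUP BY p.name

Result:
name    | COUNT(c.id)
--------+------------
Asimov  | 2          
Austen  | 0          
Borges  | 1          
Tolkien | 3          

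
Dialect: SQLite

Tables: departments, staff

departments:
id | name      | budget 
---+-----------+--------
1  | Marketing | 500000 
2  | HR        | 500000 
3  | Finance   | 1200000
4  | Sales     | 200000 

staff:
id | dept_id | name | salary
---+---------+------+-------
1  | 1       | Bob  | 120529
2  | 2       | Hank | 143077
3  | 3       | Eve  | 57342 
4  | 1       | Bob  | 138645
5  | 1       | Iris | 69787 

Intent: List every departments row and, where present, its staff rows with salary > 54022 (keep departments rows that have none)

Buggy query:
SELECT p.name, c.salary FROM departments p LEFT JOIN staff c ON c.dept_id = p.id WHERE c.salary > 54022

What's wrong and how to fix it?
Bug: A WHERE condition on the right-hand table after LEFT JOIN drops unmatched parents

Fix: Put 'c.salary > 54022' in the JOIN's ON clause instead of WHERE

Corrected query:
SELECT p.name, c.salary FROM departments p LEFT JOIN staff c ON c.dept_id = p.id AND c.salary > 54022

Result:
name      | salary
----------+-------
Marketing | 69787 
Marketing | 120529
Marketing | 138645
HR        | 143077
Finance   | 57342 
Sales     | NULL  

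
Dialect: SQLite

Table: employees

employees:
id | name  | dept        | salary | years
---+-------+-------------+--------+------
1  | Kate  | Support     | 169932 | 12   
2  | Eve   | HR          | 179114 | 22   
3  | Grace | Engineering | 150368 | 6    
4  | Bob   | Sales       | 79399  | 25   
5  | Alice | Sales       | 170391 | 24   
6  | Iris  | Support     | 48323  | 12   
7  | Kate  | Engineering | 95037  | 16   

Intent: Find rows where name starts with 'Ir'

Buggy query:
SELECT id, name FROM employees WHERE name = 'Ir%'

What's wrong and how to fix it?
Bug: '=' compares the literal string including the % character; pattern matching needs LIKE

Fix: Use LIKE for wildcard pattern matching

Corrected query:
SELECT id, name FROM employees WHERE name LIKE 'Ir%'

Result:
id | name
---+-----
6  | Iris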